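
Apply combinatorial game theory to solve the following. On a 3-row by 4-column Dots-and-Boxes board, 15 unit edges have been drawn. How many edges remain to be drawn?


Grid: 3 x 4 boxes, i.e. 4 rows and 5 columns of dots.
Horizontal edges: (rows + 1) * cols = 4 * 4 = 16
Vertical edges: rows * (cols + 1) = 3 * 5 = 15
Total edges: 16 + 15 = 31
Edges drawn: 15
Remaining: 31 - 15 = 16

16


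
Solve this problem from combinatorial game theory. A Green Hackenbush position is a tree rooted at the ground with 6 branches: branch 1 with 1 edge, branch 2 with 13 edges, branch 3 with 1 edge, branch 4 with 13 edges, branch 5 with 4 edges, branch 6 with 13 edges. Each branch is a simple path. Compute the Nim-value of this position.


The tree has 6 branches from the ground vertex.
In Green Hackenbush, the Nim-value of a simple path of length k is k.
Branch 1: length 1, Nim-value = 1
Branch 2: length 13, Nim-value = 13
Branch 3: length 1, Nim-value = 1
Branch 4: length 13, Nim-value = 13
Branch 5: length 4, Nim-value = 4
Branch 6: length 13, Nim-value = 13
Total Nim-value = XOR of all branch values:
0 XOR 1 = 1
1 XOR 13 = 12
12 XOR 1 = 13
13 XOR 13 = 0
0 XOR 4 = 4
4 XOR 13 = 9
Nim-value of the tree = 9

9


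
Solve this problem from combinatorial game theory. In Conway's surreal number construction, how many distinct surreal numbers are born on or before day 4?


Day 0: {|} = 0 is born. Count = 1.
Day n: the number of surreal numbers born by day n is 2^(n+1) - 1.
By day 0: 2^1 - 1 = 1
By day 1: 2^2 - 1 = 3
By day 2: 2^3 - 1 = 7
By day 3: 2^4 - 1 = 15
By day 4: 2^5 - 1 = 31
By day 4: 31 surreal numbers.

31


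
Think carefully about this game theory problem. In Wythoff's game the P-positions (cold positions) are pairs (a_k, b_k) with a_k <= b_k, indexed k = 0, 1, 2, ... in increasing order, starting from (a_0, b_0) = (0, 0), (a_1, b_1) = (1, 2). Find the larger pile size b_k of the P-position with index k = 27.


By Wythoff's theorem, a_k = floor(k * phi) and b_k = floor(k * phi^2) = a_k + k, where phi = (1 + sqrt(5))/2 is the golden ratio.
phi = (1 + sqrt(5))/2 = 1.618034
phi^2 = phi + 1 = 2.618034
k = 27
k * phi^2 = 27 * 2.618034 = 70.686918
b_27 = floor(k * phi^2) = 70 (check: a_27 + k = 43 + 27 = 70)

70


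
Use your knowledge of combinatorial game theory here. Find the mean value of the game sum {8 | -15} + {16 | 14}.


G1 = {8 | -15}, G2 = {16 | 14}
Each is a switch {a | b} with numbers a > b; its mean value is (a + b)/2, and mean value is additive over game sums: m(G1 + G2) = m(G1) + m(G2).
Mean of G1 = (8 + (-15))/2 = -7/2 = -7/2
Mean of G2 = (16 + (14))/2 = 30/2 = 15
Mean of G1 + G2 = -7/2 + 15 = 23/2

23/2


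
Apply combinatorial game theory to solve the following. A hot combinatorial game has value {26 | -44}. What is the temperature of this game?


The game is {26 | -44}, a switch {a | b} with numbers a > b.
Cooling {a | b} by t gives {a - t | b + t}, which stops being hot when a - t = b + t, i.e. at t = (a - b)/2. So the temperature of a switch is (a - b)/2.
Temperature = (Left option - Right option) / 2
= (26 - (-44)) / 2
= 70 / 2
= 35

35


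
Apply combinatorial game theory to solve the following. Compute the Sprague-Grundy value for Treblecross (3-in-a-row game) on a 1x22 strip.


Treblecross: place X on empty cells; 3-in-a-row wins.
Playing within two cells of an existing X lets the opponent win at once, so sensible play treats the cells i-2..i+2 around each X as dead. The player left with no safe cell loses, so this is a normal-play take-away game on strips of safe cells.
Placing X at cell i (0-indexed) of a strip of k safe cells leaves independent strips of sizes max(0, i-2) and max(0, k-i-3). Hence G(k) = mex{ G(max(0,i-2)) XOR G(max(0,k-i-3)) : 0 <= i < k }, with G(0) = 0.
G(1): splits (0,0):0^0=0 -> mex({0}) = 1
G(2): splits (0,0):0^0=0 -> mex({0}) = 1
G(3): splits (0,0):0^0=0 -> mex({0}) = 1
G(4): splits (0,1):0^1=1 (0,0):0^0=0 -> mex({0, 1}) = 2
G(5): splits (0,2):0^1=1 (0,1):0^1=1 (0,0):0^0=0 -> mex({0, 1}) = 2
G(6) = mex({1}) = 0
G(7) = mex({0, 1, 2}) = 3
G(8) = mex({0, 1, 2}) = 3
G(9) = mex({0, 2}) = 1
G(10) = mex({0, 2, 3}) = 1
G(11) = mex({0, 3}) = 1
G(12) = mex({1, 3}) = 0
G(13) = mex({0, 1, 2, 3}) = 4
G(14) = mex({0, 1, 2}) = 3
G(15) = mex({0, 1, 2}) = 3
G(16) = mex({0, 1, 2, 4}) = 3
G(17) = mex({0, 1, 3, 4}) = 2
G(18) = mex({0, 1, 3, 4}) = 2
G(19) = mex({0, 1, 3, 5}) = 2
G(20) = mex({0, 1, 2, 3, 5}) = 4
G(21) = mex({0, 1, 2, 3, 5}) = 4
G(22) = mex({1, 2, 6}) = 0
Therefore G(22) = 0.

0


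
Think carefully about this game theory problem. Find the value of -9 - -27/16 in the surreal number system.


x = -9, y = -27/16
Converting to common denominator: 16
x = -144/16, y = -27/16
x - y = -9 - -27/16 = -117/16

-117/16


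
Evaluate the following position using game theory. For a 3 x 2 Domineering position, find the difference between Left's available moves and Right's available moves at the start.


Board is 3 x 2 (rows x cols).
Left (vertical) placements: (rows-1) * cols = 2 * 2 = 4
Right (horizontal) placements: rows * (cols-1) = 3 * 1 = 3
Advantage = Left - Right = 4 - 3 = 1

1


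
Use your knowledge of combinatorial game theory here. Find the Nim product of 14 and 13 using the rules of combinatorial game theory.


Nim multiplication is bilinear over XOR: (u XOR v) * w = (u*w) XOR (v*w).
So we split each operand into its bit components and XOR the pairwise Nim products.
14 = 2 + 4 + 8 (as XOR of powers of 2).
13 = 1 + 4 + 8 (as XOR of powers of 2).
Using the standard Nim-product table on single bits:
  2*2 = 3,   2*4 = 8,   2*8 = 12,
  4*4 = 6,   4*8 = 11,  8*8 = 13,
and  1*x = x (identity), k*l = l*k (commutative).
Pairwise Nim products:
  2 * 1 = 2
  2 * 4 = 8
  2 * 8 = 12
  4 * 1 = 4
  4 * 4 = 6
  4 * 8 = 11
  8 * 1 = 8
  8 * 4 = 11
  8 * 8 = 13
XOR them: 2 XOR 8 XOR 12 XOR 4 XOR 6 XOR 11 XOR 8 XOR 11 XOR 13 = 1.
Result: 14 * 13 = 1 (in Nim).

1


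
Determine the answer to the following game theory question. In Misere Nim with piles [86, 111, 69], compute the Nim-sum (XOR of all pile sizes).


We need the XOR (exclusive or) of all pile sizes.
After XOR-ing pile 1 (size 86): 0 XOR 86 = 86
After XOR-ing pile 2 (size 111): 86 XOR 111 = 57
After XOR-ing pile 3 (size 69): 57 XOR 69 = 124
The Nim-value of this position is 124.

124


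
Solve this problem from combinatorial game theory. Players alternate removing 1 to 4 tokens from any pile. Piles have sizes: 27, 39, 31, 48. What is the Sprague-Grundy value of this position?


Subtraction set: {1, 2, 3, 4}
For this subtraction set, G(n) = n mod 5 (period = max + 1 = 5).
Pile 1 (size 27): G(27) = 27 mod 5 = 2
Pile 2 (size 39): G(39) = 39 mod 5 = 4
Pile 3 (size 31): G(31) = 31 mod 5 = 1
Pile 4 (size 48): G(48) = 48 mod 5 = 3
Total Grundy value = XOR of all: 2 XOR 4 XOR 1 XOR 3 = 4

4


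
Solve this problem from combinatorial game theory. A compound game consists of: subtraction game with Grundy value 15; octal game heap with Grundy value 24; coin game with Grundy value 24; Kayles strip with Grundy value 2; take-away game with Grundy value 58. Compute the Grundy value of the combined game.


By the Sprague-Grundy theorem, the Grundy value of a sum of games is the XOR of individual Grundy values.
subtraction game: Grundy value = 15. Running XOR: 0 XOR 15 = 15
octal game heap: Grundy value = 24. Running XOR: 15 XOR 24 = 23
coin game: Grundy value = 24. Running XOR: 23 XOR 24 = 15
Kayles strip: Grundy value = 2. Running XOR: 15 XOR 2 = 13
take-away game: Grundy value = 58. Running XOR: 13 XOR 58 = 55
The combined Grundy value is 55.

55


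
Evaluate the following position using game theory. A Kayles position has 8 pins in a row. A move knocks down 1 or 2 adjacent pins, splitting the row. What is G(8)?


Kayles: a move removes 1 or 2 adjacent pins from a contiguous row.
Removing pins from a row of k leaves two independent rows (a, b) with a + b = k - 1 (one pin) or a + b = k - 2 (two pins); an end removal gives a = 0.
By Sprague-Grundy, G(k) = mex{ G(a) XOR G(b) } over all these splits. G(0) = 0.
G(1): splits (0,0):0^0=0 -> mex({0}) = 1
G(2): splits (0,1):0^1=1 (0,0):0^0=0 -> mex({0, 1}) = 2
G(3): splits (0,2):0^2=2 (1,1):1^1=0 (0,1):0^1=1 -> mex({0, 1, 2}) = 3
G(4): splits (0,3):0^3=3 (1,2):1^2=3 (0,2):0^2=2 (1,1):1^1=0 -> mex({0, 2, 3}) = 1
G(5): splits (0,4):0^1=1 (1,3):1^3=2 (2,2):2^2=0 (0,3):0^3=3 (1,2):1^2=3 -> mex({0, 1, 2, 3}) = 4
G(6) = mex({0, 1, 2, 4}) = 3
G(7) = mex({0, 1, 3, 4, 5}) = 2
G(8) = mex({0, 2, 3, 5, 6}) = 1
Therefore G(8) = 1.

1


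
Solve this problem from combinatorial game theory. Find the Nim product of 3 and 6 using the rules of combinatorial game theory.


Nim multiplication is bilinear over XOR: (u XOR v) * w = (u*w) XOR (v*w).
So we split each operand into its bit components and XOR the pairwise Nim products.
3 = 1 + 2 (as XOR of powers of 2).
6 = 2 + 4 (as XOR of powers of 2).
Using the standard Nim-product table on single bits:
  2*2 = 3,   2*4 = 8,   2*8 = 12,
  4*4 = 6,   4*8 = 11,  8*8 = 13,
and  1*x = x (identity), k*l = l*k (commutative).
Pairwise Nim products:
  1 * 2 = 2
  1 * 4 = 4
  2 * 2 = 3
  2 * 4 = 8
XOR them: 2 XOR 4 XOR 3 XOR 8 = 13.
Result: 3 * 6 = 13 (in Nim).

13


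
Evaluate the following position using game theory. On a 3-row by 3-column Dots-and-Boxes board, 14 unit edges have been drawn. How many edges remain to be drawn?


Grid: 3 x 3 boxes, i.e. 4 rows and 4 columns of dots.
Horizontal edges: (rows + 1) * cols = 4 * 3 = 12
Vertical edges: rows * (cols + 1) = 3 * 4 = 12
Total edges: 12 + 12 = 24
Edges drawn: 14
Remaining: 24 - 14 = 10

10


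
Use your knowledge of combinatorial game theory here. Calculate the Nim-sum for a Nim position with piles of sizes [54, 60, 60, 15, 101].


We need the XOR (exclusive or) of all pile sizes.
After XOR-ing pile 1 (size 54): 0 XOR 54 = 54
After XOR-ing pile 2 (size 60): 54 XOR 60 = 10
After XOR-ing pile 3 (size 60): 10 XOR 60 = 54
After XOR-ing pile 4 (size 15): 54 XOR 15 = 57
After XOR-ing pile 5 (size 101): 57 XOR 101 = 92
The Nim-value of this position is 92.

92


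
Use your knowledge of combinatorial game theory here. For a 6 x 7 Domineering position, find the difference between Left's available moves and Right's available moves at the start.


Board is 6 x 7 (rows x cols).
Left (vertical) placements: (rows-1) * cols = 5 * 7 = 35
Right (horizontal) placements: rows * (cols-1) = 6 * 6 = 36
Advantage = Left - Right = 35 - 36 = -1

-1


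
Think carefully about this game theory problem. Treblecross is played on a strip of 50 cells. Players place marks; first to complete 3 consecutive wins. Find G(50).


Treblecross: place X on empty cells; 3-in-a-row wins.
Playing within two cells of an existing X lets the opponent win at once, so sensible play treats the cells i-2..i+2 around each X as dead. The player left with no safe cell loses, so this is a normal-play take-away game on strips of safe cells.
Placing X at cell i (0-indexed) of a strip of k safe cells leaves independent strips of sizes max(0, i-2) and max(0, k-i-3). Hence G(k) = mex{ G(max(0,i-2)) XOR G(max(0,k-i-3)) : 0 <= i < k }, with G(0) = 0.
G(1): splits (0,0):0^0=0 -> mex({0}) = 1
G(2): splits (0,0):0^0=0 -> mex({0}) = 1
G(3): splits (0,0):0^0=0 -> mex({0}) = 1
G(4): splits (0,1):0^1=1 (0,0):0^0=0 -> mex({0, 1}) = 2
G(5): splits (0,2):0^1=1 (0,1):0^1=1 (0,0):0^0=0 -> mex({0, 1}) = 2
G(6) = mex({1}) = 0
G(7) = mex({0, 1, 2}) = 3
G(8) = mex({0, 1, 2}) = 3
G(9) = mex({0, 2}) = 1
G(10) = mex({0, 2, 3}) = 1
G(11) = mex({0, 3}) = 1
G(12) = mex({1, 3}) = 0
G(13) = mex({0, 1, 2, 3}) = 4
G(14) = mex({0, 1, 2}) = 3
G(15) = mex({0, 1, 2}) = 3
G(16) = mex({0, 1, 2, 4}) = 3
G(17) = mex({0, 1, 3, 4}) = 2
G(18) = mex({0, 1, 3, 4}) = 2
G(19) = mex({0, 1, 3, 5}) = 2
G(20) = mex({0, 1, 2, 3, 5}) = 4
G(21) = mex({0, 1, 2, 3, 5}) = 4
G(22) = mex({1, 2, 6}) = 0
G(23) = mex({0, 1, 2, 3, 4, 6}) = 5
G(24) = mex({0, 1, 2, 3, 4}) = 5
G(25) = mex({0, 1, 3, 4, 7}) = 2
G(26) = mex({0, 1, 3, 4, 5, 7}) = 2
G(27) = mex({0, 1, 3, 5}) = 2
G(28) = mex({0, 1, 2, 5}) = 3
G(29) = mex({0, 1, 2, 4, 5, 6}) = 3
G(30) = mex({1, 2, 4, 6}) = 0
G(31) = mex({0, 1, 2, 3, 4, 6}) = 5
G(32) = mex({1, 2, 3, 4, 7}) = 0
G(33) = mex({0, 3, 7}) = 1
G(34) = mex({0, 2, 3, 5, 7}) = 1
G(35) = mex({0, 2, 3, 5, 6}) = 1
G(36) = mex({0, 1, 2, 5, 6}) = 3
G(37) = mex({0, 1, 2, 4, 5, 6}) = 3
G(38) = mex({0, 1, 2, 4}) = 3
G(39) = mex({0, 1, 2, 3, 4, 7}) = 5
G(40) = mex({0, 1, 2, 3, 4, 5, 7}) = 6
G(41) = mex({0, 1, 2, 3, 5, 7}) = 4
G(42) = mex({0, 1, 2, 3, 5, 6, 7}) = 4
G(43) = mex({0, 2, 3, 5, 6}) = 1
G(44) = mex({1, 2, 3, 4, 5, 6}) = 0
G(45) = mex({0, 1, 2, 3, 4, 6, 7}) = 5
G(46) = mex({0, 1, 2, 3, 4, 7}) = 5
G(47) = mex({0, 1, 2, 3, 4, 5, 7}) = 6
G(48) = mex({0, 1, 2, 3, 4, 5, 7}) = 6
G(49) = mex({0, 1, 3, 4, 5, 7}) = 2
G(50) = mex({0, 1, 2, 3, 4, 5, 6}) = 7
Therefore G(50) = 7.

7


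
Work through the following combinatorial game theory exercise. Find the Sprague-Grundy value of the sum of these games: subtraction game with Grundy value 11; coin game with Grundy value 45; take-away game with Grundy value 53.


By the Sprague-Grundy theorem, the Grundy value of a sum of games is the XOR of individual Grundy values.
subtraction game: Grundy value = 11. Running XOR: 0 XOR 11 = 11
coin game: Grundy value = 45. Running XOR: 11 XOR 45 = 38
take-away game: Grundy value = 53. Running XOR: 38 XOR 53 = 19
The combined Grundy value is 19.

19


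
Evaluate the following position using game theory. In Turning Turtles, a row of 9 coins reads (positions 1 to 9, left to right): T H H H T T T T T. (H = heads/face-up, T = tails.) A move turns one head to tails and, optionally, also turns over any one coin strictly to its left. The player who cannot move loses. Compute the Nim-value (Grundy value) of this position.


Coins: T H H H T T T T T
Key fact: a single head at position k behaves exactly like a Nim heap of size k (turning it to T and optionally flipping a coin at j < k corresponds to moving the heap from k to j, or to 0), and heads combine as a disjunctive sum (two heads at the same place would cancel, matching j XOR j = 0). So the Nim-value is the XOR of the 1-indexed positions of the heads.
Face-up positions (1-indexed): [2, 3, 4]
XOR 0 with 2: 0 XOR 2 = 2
XOR 2 with 3: 2 XOR 3 = 1
XOR 1 with 4: 1 XOR 4 = 5
Nim-value = 5

5


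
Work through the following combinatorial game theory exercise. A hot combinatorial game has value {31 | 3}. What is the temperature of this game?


The game is {31 | 3}, a switch {a | b} with numbers a > b.
Cooling {a | b} by t gives {a - t | b + t}, which stops being hot when a - t = b + t, i.e. at t = (a - b)/2. So the temperature of a switch is (a - b)/2.
Temperature = (Left option - Right option) / 2
= (31 - (3)) / 2
= 28 / 2
= 14

14


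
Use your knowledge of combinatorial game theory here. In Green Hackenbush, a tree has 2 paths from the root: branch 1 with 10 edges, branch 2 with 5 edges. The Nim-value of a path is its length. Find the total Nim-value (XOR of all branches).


The tree has 2 branches from the ground vertex.
In Green Hackenbush, the Nim-value of a simple path of length k is k.
Branch 1: length 10, Nim-value = 10
Branch 2: length 5, Nim-value = 5
Total Nim-value = XOR of all branch values:
0 XOR 10 = 10
10 XOR 5 = 15
Nim-value of the tree = 15

15


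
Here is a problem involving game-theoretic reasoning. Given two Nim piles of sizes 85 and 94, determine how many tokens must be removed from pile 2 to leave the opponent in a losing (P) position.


Piles: 85 and 94
Current XOR: 85 XOR 94 = 11 (non-zero, so this is an N-position).
To make the XOR zero, we need to find a move that balances the piles.
For pile 2 (size 94): target = 94 XOR 11 = 85
We reduce pile 2 from 94 to 85.
Tokens removed: 94 - 85 = 9
Verification: 85 XOR 85 = 0

9


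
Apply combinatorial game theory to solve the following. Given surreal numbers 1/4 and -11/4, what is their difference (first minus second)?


x = 1/4, y = -11/4
Converting to common denominator: 4
x = 1/4, y = -11/4
x - y = 1/4 - -11/4 = 3

3


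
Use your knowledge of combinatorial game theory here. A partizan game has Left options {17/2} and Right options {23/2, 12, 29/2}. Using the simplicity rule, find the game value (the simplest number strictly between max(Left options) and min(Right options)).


Left options: {17/2}, max = 17/2
Right options: {23/2, 12, 29/2}, min = 23/2
All options are numbers and max(Left) < min(Right), so by the simplicity theorem the value is the simplest (earliest-born) number strictly between 17/2 and 23/2.
Integers 9 through 11 all lie strictly between 17/2 and 23/2.
Among integers, the simplest (lowest birthday = smallest |n|; 0 is born on day 0, +-n on day n) is 9.
No non-integer in the interval can be simpler: if x is a non-integer in the interval, then floor(x) or ceil(x) also lies in the interval (the interval contains an integer), and both are proper prefixes of x's sign expansion, i.e. born earlier. So the game value is 9.
Game value = 9

9


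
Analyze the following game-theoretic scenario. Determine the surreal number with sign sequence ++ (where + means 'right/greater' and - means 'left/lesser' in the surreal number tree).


Sign expansion: ++
Rule: track bounds (lo, hi), initially (-inf, +inf). On '+', the current value becomes lo and we move to the simplest number in (value, hi): value + 1 if hi = +inf, otherwise the midpoint (value + hi)/2. On '-', the current value becomes hi and we move to value - 1 if lo = -inf, otherwise the midpoint (lo + value)/2.
Start at 0.
Step 1: sign = +, move right. Bounds: (0, +inf). Value = 1
Step 2: sign = +, move right. Bounds: (1, +inf). Value = 2
The surreal number with sign expansion ++ is 2.

2


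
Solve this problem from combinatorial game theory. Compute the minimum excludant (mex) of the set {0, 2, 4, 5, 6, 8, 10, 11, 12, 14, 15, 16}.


Set = {0, 2, 4, 5, 6, 8, 10, 11, 12, 14, 15, 16}
0 is in the set.
1 is NOT in the set. This is the mex.
mex = 1

1


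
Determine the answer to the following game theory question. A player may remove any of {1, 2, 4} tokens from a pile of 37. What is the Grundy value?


The subtraction set is S = {1, 2, 4}.
G(k) = mex{ G(k - s) : s in S, s <= k }. We compute iteratively: G(0) = 0.
G(1) = mex({0}) = 1
G(2) = mex({0, 1}) = 2
G(3) = mex({1, 2}) = 0
G(4) = mex({0, 2}) = 1
G(5) = mex({0, 1}) = 2
G(6) = mex({1, 2}) = 0
Observe that G(3)..G(6) = 0, 1, 2, 0 repeats G(0)..G(3) = 0, 1, 2, 0.
For k >= max(S) = 4, G(k) is determined by the previous 4 values G(k-4)..G(k-1); a window of 4 consecutive values has recurred shifted by 3, so by induction G(k + 3) = G(k) for all k >= 0: the sequence is periodic from the start with period 3.
One period: G(0..2) = 0, 1, 2.
37 mod 3 = 1, so G(37) = G(1) = 1.

1


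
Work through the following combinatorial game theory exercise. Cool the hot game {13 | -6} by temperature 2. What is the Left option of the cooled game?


Original game: {13 | -6} (a switch {a | b} with a > b).
Cooling by t (for t below the temperature (a - b)/2 = 19/2) taxes each move by t: {a | b} cooled by t is {a - t | b + t}.
Cooling amount: t = 2
Cooled Left option: 13 - 2 = 11
Cooled Right option: -6 + 2 = -4
Cooled game: {11 | -4}
Left option = 11

11


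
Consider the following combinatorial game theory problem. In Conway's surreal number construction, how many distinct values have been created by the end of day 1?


Day 0: {|} = 0 is born. Count = 1.
Day n: the number of surreal numbers born by day n is 2^(n+1) - 1.
By day 0: 2^1 - 1 = 1
By day 1: 2^2 - 1 = 3
By day 1: 3 surreal numbers.

3


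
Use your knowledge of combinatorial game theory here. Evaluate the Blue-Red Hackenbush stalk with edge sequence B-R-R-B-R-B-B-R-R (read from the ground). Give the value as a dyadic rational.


Edges (from ground): B-R-R-B-R-B-B-R-R
By Berlekamp's sign-expansion rule, a Blue-Red Hackenbush stalk has the value of the surreal number whose sign sequence is the edge sequence with B -> + and R -> -.
Sign sequence: +--+-++--
Trace the sign expansion in the surreal number tree, starting from 0:
Edge 1: B (sign +) -> bounds (0, +inf), value = 1
Edge 2: R (sign -) -> bounds (0, 1), value = 1/2
Edge 3: R (sign -) -> bounds (0, 1/2), value = 1/4
Edge 4: B (sign +) -> bounds (1/4, 1/2), value = 3/8
Edge 5: R (sign -) -> bounds (1/4, 3/8), value = 5/16
Edge 6: B (sign +) -> bounds (5/16, 3/8), value = 11/32
Edge 7: B (sign +) -> bounds (11/32, 3/8), value = 23/64
Edge 8: R (sign -) -> bounds (11/32, 23/64), value = 45/128
Edge 9: R (sign -) -> bounds (11/32, 45/128), value = 89/256
Game value = 89/256

89/256


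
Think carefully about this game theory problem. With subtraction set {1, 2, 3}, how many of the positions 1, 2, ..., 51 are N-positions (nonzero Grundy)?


Subtraction set S = {1, 2, 3}, so G(n) = n mod 4.
G(n) = 0 when n is a multiple of 4.
Multiples of 4 in [1, 51]: 12
N-positions (nonzero Grundy) = 51 - 12 = 39

39


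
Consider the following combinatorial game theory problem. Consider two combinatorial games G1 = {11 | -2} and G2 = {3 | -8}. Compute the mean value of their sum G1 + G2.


G1 = {11 | -2}, G2 = {3 | -8}
Each is a switch {a | b} with numbers a > b; its mean value is (a + b)/2, and mean value is additive over game sums: m(G1 + G2) = m(G1) + m(G2).
Mean of G1 = (11 + (-2))/2 = 9/2 = 9/2
Mean of G2 = (3 + (-8))/2 = -5/2 = -5/2
Mean of G1 + G2 = 9/2 + -5/2 = 2

2


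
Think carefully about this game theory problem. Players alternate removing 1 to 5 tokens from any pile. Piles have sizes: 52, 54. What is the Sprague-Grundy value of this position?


Subtraction set: {1, 2, 3, 4, 5}
For this subtraction set, G(n) = n mod 6 (period = max + 1 = 6).
Pile 1 (size 52): G(52) = 52 mod 6 = 4
Pile 2 (size 54): G(54) = 54 mod 6 = 0
Total Grundy value = XOR of all: 4 XOR 0 = 4

4


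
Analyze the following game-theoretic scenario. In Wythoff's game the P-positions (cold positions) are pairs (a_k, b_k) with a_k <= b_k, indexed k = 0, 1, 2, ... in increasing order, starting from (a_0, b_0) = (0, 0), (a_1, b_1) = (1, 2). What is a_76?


By Wythoff's theorem, a_k = floor(k * phi) and b_k = floor(k * phi^2) = a_k + k, where phi = (1 + sqrt(5))/2 is the golden ratio.
phi = (1 + sqrt(5))/2 = 1.618034
k = 76
k * phi = 76 * 1.618034 = 122.970583
a_76 = floor(k * phi) = 122

122


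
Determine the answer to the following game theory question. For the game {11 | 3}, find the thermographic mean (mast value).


Game = {11 | 3}, a switch {a | b} with numbers a > b.
Its thermograph has left wall a - t and right wall b + t, which meet at t = (a - b)/2, where both equal (a + b)/2. So the mast (mean value) is at (a + b)/2.
Mean = (11 + (3))/2 = 14/2 = 7

7


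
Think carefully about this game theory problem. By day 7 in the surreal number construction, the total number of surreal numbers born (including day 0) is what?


Day 0: {|} = 0 is born. Count = 1.
Day n: the number of surreal numbers born by day n is 2^(n+1) - 1.
By day 0: 2^1 - 1 = 1
By day 1: 2^2 - 1 = 3
By day 2: 2^3 - 1 = 7
By day 3: 2^4 - 1 = 15
By day 4: 2^5 - 1 = 31
By day 5: 2^6 - 1 = 63
By day 6: 2^7 - 1 = 127
By day 7: 2^8 - 1 = 255
By day 7: 255 surreal numbers.

255


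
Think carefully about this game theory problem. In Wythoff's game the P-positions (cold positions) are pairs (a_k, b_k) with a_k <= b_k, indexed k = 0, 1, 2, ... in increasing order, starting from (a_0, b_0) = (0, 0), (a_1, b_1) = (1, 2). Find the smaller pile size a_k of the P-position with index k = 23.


By Wythoff's theorem, a_k = floor(k * phi) and b_k = floor(k * phi^2) = a_k + k, where phi = (1 + sqrt(5))/2 is the golden ratio.
phi = (1 + sqrt(5))/2 = 1.618034
k = 23
k * phi = 23 * 1.618034 = 37.214782
a_23 = floor(k * phi) = 37

37


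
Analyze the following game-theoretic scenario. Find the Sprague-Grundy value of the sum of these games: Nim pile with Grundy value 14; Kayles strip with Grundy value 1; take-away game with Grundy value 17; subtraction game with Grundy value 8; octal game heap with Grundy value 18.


By the Sprague-Grundy theorem, the Grundy value of a sum of games is the XOR of individual Grundy values.
Nim pile: Grundy value = 14. Running XOR: 0 XOR 14 = 14
Kayles strip: Grundy value = 1. Running XOR: 14 XOR 1 = 15
take-away game: Grundy value = 17. Running XOR: 15 XOR 17 = 30
subtraction game: Grundy value = 8. Running XOR: 30 XOR 8 = 22
octal game heap: Grundy value = 18. Running XOR: 22 XOR 18 = 4
The combined Grundy value is 4.

4


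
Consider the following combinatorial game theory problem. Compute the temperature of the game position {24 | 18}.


The game is {24 | 18}, a switch {a | b} with numbers a > b.
Cooling {a | b} by t gives {a - t | b + t}, which stops being hot when a - t = b + t, i.e. at t = (a - b)/2. So the temperature of a switch is (a - b)/2.
Temperature = (Left option - Right option) / 2
= (24 - (18)) / 2
= 6 / 2
= 3

3


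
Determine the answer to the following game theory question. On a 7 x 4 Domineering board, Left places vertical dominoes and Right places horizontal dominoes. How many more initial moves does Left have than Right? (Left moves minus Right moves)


Board is 7 x 4 (rows x cols).
Left (vertical) placements: (rows-1) * cols = 6 * 4 = 24
Right (horizontal) placements: rows * (cols-1) = 7 * 3 = 21
Advantage = Left - Right = 24 - 21 = 3

3


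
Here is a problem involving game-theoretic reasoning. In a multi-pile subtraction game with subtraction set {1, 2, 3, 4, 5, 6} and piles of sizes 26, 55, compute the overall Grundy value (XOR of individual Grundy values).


Subtraction set: {1, 2, 3, 4, 5, 6}
For this subtraction set, G(n) = n mod 7 (period = max + 1 = 7).
Pile 1 (size 26): G(26) = 26 mod 7 = 5
Pile 2 (size 55): G(55) = 55 mod 7 = 6
Total Grundy value = XOR of all: 5 XOR 6 = 3

3


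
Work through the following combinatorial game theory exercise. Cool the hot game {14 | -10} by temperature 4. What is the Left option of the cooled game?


Original game: {14 | -10} (a switch {a | b} with a > b).
Cooling by t (for t below the temperature (a - b)/2 = 12) taxes each move by t: {a | b} cooled by t is {a - t | b + t}.
Cooling amount: t = 4
Cooled Left option: 14 - 4 = 10
Cooled Right option: -10 + 4 = -6
Cooled game: {10 | -6}
Left option = 10

10


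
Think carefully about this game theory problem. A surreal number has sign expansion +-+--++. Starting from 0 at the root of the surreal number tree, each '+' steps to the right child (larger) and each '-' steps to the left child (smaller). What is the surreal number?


Sign expansion: +-+--++
Rule: track bounds (lo, hi), initially (-inf, +inf). On '+', the current value becomes lo and we move to the simplest number in (value, hi): value + 1 if hi = +inf, otherwise the midpoint (value + hi)/2. On '-', the current value becomes hi and we move to value - 1 if lo = -inf, otherwise the midpoint (lo + value)/2.
Start at 0.
Step 1: sign = +, move right. Bounds: (0, +inf). Value = 1
Step 2: sign = -, move left. Bounds: (0, 1). Value = 1/2
Step 3: sign = +, move right. Bounds: (1/2, 1). Value = 3/4
Step 4: sign = -, move left. Bounds: (1/2, 3/4). Value = 5/8
Step 5: sign = -, move left. Bounds: (1/2, 5/8). Value = 9/16
Step 6: sign = +, move right. Bounds: (9/16, 5/8). Value = 19/32
Step 7: sign = +, move right. Bounds: (19/32, 5/8). Value = 39/64
The surreal number with sign expansion +-+--++ is 39/64.

39/64


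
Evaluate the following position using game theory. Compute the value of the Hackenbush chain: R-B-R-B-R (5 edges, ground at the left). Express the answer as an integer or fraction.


Edges (from ground): R-B-R-B-R
By Berlekamp's sign-expansion rule, a Blue-Red Hackenbush stalk has the value of the surreal number whose sign sequence is the edge sequence with B -> + and R -> -.
Sign sequence: -+-+-
Trace the sign expansion in the surreal number tree, starting from 0:
Edge 1: R (sign -) -> bounds (-inf, 0), value = -1
Edge 2: B (sign +) -> bounds (-1, 0), value = -1/2
Edge 3: R (sign -) -> bounds (-1, -1/2), value = -3/4
Edge 4: B (sign +) -> bounds (-3/4, -1/2), value = -5/8
Edge 5: R (sign -) -> bounds (-3/4, -5/8), value = -11/16
Game value = -11/16

-11/16


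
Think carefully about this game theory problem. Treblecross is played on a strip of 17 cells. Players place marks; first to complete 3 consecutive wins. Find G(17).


Treblecross: place X on empty cells; 3-in-a-row wins.
Playing within two cells of an existing X lets the opponent win at once, so sensible play treats the cells i-2..i+2 around each X as dead. The player left with no safe cell loses, so this is a normal-play take-away game on strips of safe cells.
Placing X at cell i (0-indexed) of a strip of k safe cells leaves independent strips of sizes max(0, i-2) and max(0, k-i-3). Hence G(k) = mex{ G(max(0,i-2)) XOR G(max(0,k-i-3)) : 0 <= i < k }, with G(0) = 0.
G(1): splits (0,0):0^0=0 -> mex({0}) = 1
G(2): splits (0,0):0^0=0 -> mex({0}) = 1
G(3): splits (0,0):0^0=0 -> mex({0}) = 1
G(4): splits (0,1):0^1=1 (0,0):0^0=0 -> mex({0, 1}) = 2
G(5): splits (0,2):0^1=1 (0,1):0^1=1 (0,0):0^0=0 -> mex({0, 1}) = 2
G(6) = mex({1}) = 0
G(7) = mex({0, 1, 2}) = 3
G(8) = mex({0, 1, 2}) = 3
G(9) = mex({0, 2}) = 1
G(10) = mex({0, 2, 3}) = 1
G(11) = mex({0, 3}) = 1
G(12) = mex({1, 3}) = 0
G(13) = mex({0, 1, 2, 3}) = 4
G(14) = mex({0, 1, 2}) = 3
G(15) = mex({0, 1, 2}) = 3
G(16) = mex({0, 1, 2, 4}) = 3
G(17) = mex({0, 1, 3, 4}) = 2
Therefore G(17) = 2.

2


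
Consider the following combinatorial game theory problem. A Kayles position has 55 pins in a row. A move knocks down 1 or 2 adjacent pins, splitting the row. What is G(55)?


Kayles: a move removes 1 or 2 adjacent pins from a contiguous row.
Removing pins from a row of k leaves two independent rows (a, b) with a + b = k - 1 (one pin) or a + b = k - 2 (two pins); an end removal gives a = 0.
By Sprague-Grundy, G(k) = mex{ G(a) XOR G(b) } over all these splits. G(0) = 0.
G(1): splits (0,0):0^0=0 -> mex({0}) = 1
G(2): splits (0,1):0^1=1 (0,0):0^0=0 -> mex({0, 1}) = 2
G(3): splits (0,2):0^2=2 (1,1):1^1=0 (0,1):0^1=1 -> mex({0, 1, 2}) = 3
G(4): splits (0,3):0^3=3 (1,2):1^2=3 (0,2):0^2=2 (1,1):1^1=0 -> mex({0, 2, 3}) = 1
G(5): splits (0,4):0^1=1 (1,3):1^3=2 (2,2):2^2=0 (0,3):0^3=3 (1,2):1^2=3 -> mex({0, 1, 2, 3}) = 4
G(6) = mex({0, 1, 2, 4}) = 3
G(7) = mex({0, 1, 3, 4, 5}) = 2
G(8) = mex({0, 2, 3, 5, 6}) = 1
G(9) = mex({0, 1, 2, 3, 6, 7}) = 4
G(10) = mex({0, 1, 3, 4, 5, 7}) = 2
G(11) = mex({0, 1, 2, 3, 4, 5}) = 6
G(12) = mex({0, 1, 2, 3, 5, 6, 7}) = 4
G(13) = mex({0, 2, 3, 4, 6, 7}) = 1
G(14) = mex({0, 1, 4, 5, 6, 7}) = 2
G(15) = mex({0, 1, 2, 3, 4, 5, 6}) = 7
G(16) = mex({0, 2, 3, 5, 6, 7}) = 1
G(17) = mex({0, 1, 2, 3, 5, 6, 7}) = 4
G(18) = mex({0, 1, 2, 4, 5, 6}) = 3
G(19) = mex({0, 1, 3, 4, 5, 7}) = 2
G(20) = mex({0, 2, 3, 4, 5, 6, 7}) = 1
G(21) = mex({0, 1, 2, 3, 5, 6, 7}) = 4
G(22) = mex({0, 1, 2, 3, 4, 5, 7}) = 6
G(23) = mex({0, 1, 2, 3, 4, 5, 6}) = 7
G(24) = mex({0, 1, 2, 3, 5, 6, 7}) = 4
G(25) = mex({0, 2, 3, 4, 6, 7}) = 1
G(26) = mex({0, 1, 3, 4, 5, 6, 7}) = 2
G(27) = mex({0, 1, 2, 3, 4, 5, 6, 7}) = 8
G(28) = mex({0, 1, 2, 3, 4, 6, 7, 8}) = 5
G(29) = mex({0, 1, 2, 3, 5, 6, 7, 8, 9}) = 4
G(30) = mex({0, 1, 2, 3, 4, 5, 6, 9, 10}) = 7
G(31) = mex({0, 1, 3, 4, 5, 7, 10, 11}) = 2
G(32) = mex({0, 2, 3, 4, 5, 6, 7, 9, 11}) = 1
G(33) = mex({0, 1, 2, 3, 4, 5, 6, 7, 9, 12}) = 8
G(34) = mex({0, 1, 2, 3, 4, 5, 7, 8, 11, 12}) = 6
G(35) = mex({0, 1, 2, 3, 4, 5, 6, 8, 9, 10, 11}) = 7
G(36) = mex({0, 1, 2, 3, 5, 6, 7, 9, 10}) = 4
G(37) = mex({0, 2, 3, 4, 6, 7, 9, 10, 11, 12}) = 1
G(38) = mex({0, 1, 3, 4, 5, 6, 7, 9, 10, 11, 12}) = 2
G(39) = mex({0, 1, 2, 4, 5, 6, 7, 9, 10, 12, 14}) = 3
G(40) = mex({0, 2, 3, 4, 6, 7, 11, 12, 14}) = 1
G(41) = mex({0, 1, 2, 3, 5, 6, 7, 9, 10, 11, 12}) = 4
G(42) = mex({0, 1, 2, 3, 4, 5, 6, 9, 10}) = 7
G(43) = mex({0, 1, 3, 4, 5, 7, 9, 10, 12, 15}) = 2
G(44) = mex({0, 2, 3, 4, 5, 6, 7, 9, 10, 12, 15}) = 1
G(45) = mex({0, 1, 2, 3, 4, 5, 6, 7, 9, 10, 12, 14}) = 8
G(46) = mex({0, 1, 3, 4, 5, 7, 8, 11, 12, 14}) = 2
G(47) = mex({0, 1, 2, 3, 4, 5, 6, 8, 9, 10, 11, 12}) = 7
G(48) = mex({0, 1, 2, 3, 5, 6, 7, 9, 10}) = 4
G(49) = mex({0, 2, 3, 4, 6, 7, 9, 10, 11, 12, 15}) = 1
G(50) = mex({0, 1, 4, 5, 6, 7, 9, 11, 12, 14, 15}) = 2
G(51) = mex({0, 1, 2, 3, 4, 5, 6, 7, 9, 12, 14, 15}) = 8
G(52) = mex({0, 2, 3, 4, 5, 6, 7, 8, 11, 12, 15}) = 1
G(53) = mex({0, 1, 2, 3, 5, 6, 7, 8, 9, 10, 11, 12}) = 4
G(54) = mex({0, 1, 2, 3, 4, 5, 6, 9, 10}) = 7
G(55) = mex({0, 1, 3, 4, 5, 7, 9, 10, 11, 12}) = 2
Therefore G(55) = 2.

2


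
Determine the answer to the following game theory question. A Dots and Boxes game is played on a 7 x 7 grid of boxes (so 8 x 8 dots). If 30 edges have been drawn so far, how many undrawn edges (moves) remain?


Grid: 7 x 7 boxes, i.e. 8 rows and 8 columns of dots.
Horizontal edges: (rows + 1) * cols = 8 * 7 = 56
Vertical edges: rows * (cols + 1) = 7 * 8 = 56
Total edges: 56 + 56 = 112
Edges drawn: 30
Remaining: 112 - 30 = 82

82


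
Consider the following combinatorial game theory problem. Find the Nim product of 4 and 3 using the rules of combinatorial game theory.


Nim multiplication is bilinear over XOR: (u XOR v) * w = (u*w) XOR (v*w).
So we split each operand into its bit components and XOR the pairwise Nim products.
4 = 4 (as XOR of powers of 2).
3 = 1 + 2 (as XOR of powers of 2).
Using the standard Nim-product table on single bits:
  2*2 = 3,   2*4 = 8,   2*8 = 12,
  4*4 = 6,   4*8 = 11,  8*8 = 13,
and  1*x = x (identity), k*l = l*k (commutative).
Pairwise Nim products:
  4 * 1 = 4
  4 * 2 = 8
XOR them: 4 XOR 8 = 12.
Result: 4 * 3 = 12 (in Nim).

12


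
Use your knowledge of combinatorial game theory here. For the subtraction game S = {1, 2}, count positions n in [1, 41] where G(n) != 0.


Subtraction set S = {1, 2}, so G(n) = n mod 3.
G(n) = 0 when n is a multiple of 3.
Multiples of 3 in [1, 41]: 13
N-positions (nonzero Grundy) = 41 - 13 = 28

28


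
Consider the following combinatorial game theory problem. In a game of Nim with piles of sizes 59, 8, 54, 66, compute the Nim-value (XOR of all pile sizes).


We need the XOR (exclusive or) of all pile sizes.
After XOR-ing pile 1 (size 59): 0 XOR 59 = 59
After XOR-ing pile 2 (size 8): 59 XOR 8 = 51
After XOR-ing pile 3 (size 54): 51 XOR 54 = 5
After XOR-ing pile 4 (size 66): 5 XOR 66 = 71
The Nim-value of this position is 71.

71


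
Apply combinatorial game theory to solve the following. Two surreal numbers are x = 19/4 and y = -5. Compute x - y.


x = 19/4, y = -5
Converting to common denominator: 4
x = 19/4, y = -20/4
x - y = 19/4 - -5 = 39/4

39/4


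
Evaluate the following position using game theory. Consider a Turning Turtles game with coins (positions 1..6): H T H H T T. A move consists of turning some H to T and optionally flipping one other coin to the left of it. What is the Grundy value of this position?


Coins: H T H H T T
Key fact: a single head at position k behaves exactly like a Nim heap of size k (turning it to T and optionally flipping a coin at j < k corresponds to moving the heap from k to j, or to 0), and heads combine as a disjunctive sum (two heads at the same place would cancel, matching j XOR j = 0). So the Nim-value is the XOR of the 1-indexed positions of the heads.
Face-up positions (1-indexed): [1, 3, 4]
XOR 0 with 1: 0 XOR 1 = 1
XOR 1 with 3: 1 XOR 3 = 2
XOR 2 with 4: 2 XOR 4 = 6
Nim-value = 6

6


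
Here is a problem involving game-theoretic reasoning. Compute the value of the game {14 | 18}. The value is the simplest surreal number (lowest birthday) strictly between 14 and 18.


Left options: {14}, max = 14
Right options: {18}, min = 18
All options are numbers and max(Left) < min(Right), so by the simplicity theorem the value is the simplest (earliest-born) number strictly between 14 and 18.
Integers 15 through 17 all lie strictly between 14 and 18.
Among integers, the simplest (lowest birthday = smallest |n|; 0 is born on day 0, +-n on day n) is 15.
No non-integer in the interval can be simpler: if x is a non-integer in the interval, then floor(x) or ceil(x) also lies in the interval (the interval contains an integer), and both are proper prefixes of x's sign expansion, i.e. born earlier. So the game value is 15.
Game value = 15

15


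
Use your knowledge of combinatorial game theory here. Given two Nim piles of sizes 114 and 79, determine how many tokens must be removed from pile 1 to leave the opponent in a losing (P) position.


Piles: 114 and 79
Current XOR: 114 XOR 79 = 61 (non-zero, so this is an N-position).
To make the XOR zero, we need to find a move that balances the piles.
For pile 1 (size 114): target = 114 XOR 61 = 79
We reduce pile 1 from 114 to 79.
Tokens removed: 114 - 79 = 35
Verification: 79 XOR 79 = 0

35


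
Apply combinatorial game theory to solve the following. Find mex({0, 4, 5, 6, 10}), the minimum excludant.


Set = {0, 4, 5, 6, 10}
0 is in the set.
1 is NOT in the set. This is the mex.
mex = 1

1


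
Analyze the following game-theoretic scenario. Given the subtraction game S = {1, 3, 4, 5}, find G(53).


The subtraction set is S = {1, 3, 4, 5}.
G(k) = mex{ G(k - s) : s in S, s <= k }. We compute iteratively: G(0) = 0.
G(1) = mex({0}) = 1
G(2) = mex({1}) = 0
G(3) = mex({0}) = 1
G(4) = mex({0, 1}) = 2
G(5) = mex({0, 1, 2}) = 3
G(6) = mex({0, 1, 3}) = 2
G(7) = mex({0, 1, 2}) = 3
G(8) = mex({1, 2, 3}) = 0
G(9) = mex({0, 2, 3}) = 1
G(10) = mex({1, 2, 3}) = 0
G(11) = mex({0, 2, 3}) = 1
G(12) = mex({0, 1, 3}) = 2
Observe that G(8)..G(12) = 0, 1, 0, 1, 2 repeats G(0)..G(4) = 0, 1, 0, 1, 2.
For k >= max(S) = 5, G(k) is determined by the previous 5 values G(k-5)..G(k-1); a window of 5 consecutive values has recurred shifted by 8, so by induction G(k + 8) = G(k) for all k >= 0: the sequence is periodic from the start with period 8.
One period: G(0..7) = 0, 1, 0, 1, 2, 3, 2, 3.
53 mod 8 = 5, so G(53) = G(5) = 3.

3


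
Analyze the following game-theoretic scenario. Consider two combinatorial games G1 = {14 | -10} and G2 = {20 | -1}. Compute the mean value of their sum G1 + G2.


G1 = {14 | -10}, G2 = {20 | -1}
Each is a switch {a | b} with numbers a > b; its mean value is (a + b)/2, and mean value is additive over game sums: m(G1 + G2) = m(G1) + m(G2).
Mean of G1 = (14 + (-10))/2 = 4/2 = 2
Mean of G2 = (20 + (-1))/2 = 19/2 = 19/2
Mean of G1 + G2 = 2 + 19/2 = 23/2

23/2


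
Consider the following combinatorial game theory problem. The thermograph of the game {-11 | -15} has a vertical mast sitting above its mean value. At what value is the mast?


Game = {-11 | -15}, a switch {a | b} with numbers a > b.
Its thermograph has left wall a - t and right wall b + t, which meet at t = (a - b)/2, where both equal (a + b)/2. So the mast (mean value) is at (a + b)/2.
Mean = (-11 + (-15))/2 = -26/2 = -13

-13


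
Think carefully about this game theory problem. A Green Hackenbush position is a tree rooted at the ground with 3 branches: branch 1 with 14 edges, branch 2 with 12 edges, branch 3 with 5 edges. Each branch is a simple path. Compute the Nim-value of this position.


The tree has 3 branches from the ground vertex.
In Green Hackenbush, the Nim-value of a simple path of length k is k.
Branch 1: length 14, Nim-value = 14
Branch 2: length 12, Nim-value = 12
Branch 3: length 5, Nim-value = 5
Total Nim-value = XOR of all branch values:
0 XOR 14 = 14
14 XOR 12 = 2
2 XOR 5 = 7
Nim-value of the tree = 7

7


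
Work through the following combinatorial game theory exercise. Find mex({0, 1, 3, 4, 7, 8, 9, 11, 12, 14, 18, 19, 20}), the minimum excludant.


Set = {0, 1, 3, 4, 7, 8, 9, 11, 12, 14, 18, 19, 20}
0 is in the set.
1 is in the set.
2 is NOT in the set. This is the mex.
mex = 2

2


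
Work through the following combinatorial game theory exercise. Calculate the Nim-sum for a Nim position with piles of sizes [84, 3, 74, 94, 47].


We need the XOR (exclusive or) of all pile sizes.
After XOR-ing pile 1 (size 84): 0 XOR 84 = 84
After XOR-ing pile 2 (size 3): 84 XOR 3 = 87
After XOR-ing pile 3 (size 74): 87 XOR 74 = 29
After XOR-ing pile 4 (size 94): 29 XOR 94 = 67
After XOR-ing pile 5 (size 47): 67 XOR 47 = 108
The Nim-value of this position is 108.

108


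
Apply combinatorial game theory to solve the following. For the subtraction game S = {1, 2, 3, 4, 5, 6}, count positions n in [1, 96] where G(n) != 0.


Subtraction set S = {1, 2, 3, 4, 5, 6}, so G(n) = n mod 7.
G(n) = 0 when n is a multiple of 7.
Multiples of 7 in [1, 96]: 13
N-positions (nonzero Grundy) = 96 - 13 = 83

83
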